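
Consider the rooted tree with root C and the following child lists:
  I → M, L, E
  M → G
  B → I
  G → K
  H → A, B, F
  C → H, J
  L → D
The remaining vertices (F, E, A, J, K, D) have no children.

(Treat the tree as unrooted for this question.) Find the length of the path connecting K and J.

K - G - M - I - B - H - C - J: 7 edges.

7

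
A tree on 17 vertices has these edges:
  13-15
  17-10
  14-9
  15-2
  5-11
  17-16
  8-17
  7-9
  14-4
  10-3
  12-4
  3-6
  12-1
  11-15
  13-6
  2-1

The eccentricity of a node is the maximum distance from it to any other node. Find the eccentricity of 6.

A farthest node from 6 is 7.
The path 6–13–15–2–1–12–4–14–9–7 has 9 edges.

9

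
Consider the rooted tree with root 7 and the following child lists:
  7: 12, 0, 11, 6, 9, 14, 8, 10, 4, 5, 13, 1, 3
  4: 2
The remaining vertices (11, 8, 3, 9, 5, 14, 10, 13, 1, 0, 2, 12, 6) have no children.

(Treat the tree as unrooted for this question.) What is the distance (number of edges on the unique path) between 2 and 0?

Walking from 2: 2 – 4 – 7 – 0. Length 3.

3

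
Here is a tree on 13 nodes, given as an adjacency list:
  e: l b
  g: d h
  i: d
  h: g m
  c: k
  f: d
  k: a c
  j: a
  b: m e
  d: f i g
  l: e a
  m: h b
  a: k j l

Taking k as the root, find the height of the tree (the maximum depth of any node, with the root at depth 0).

The longest root-to-leaf path is k–a–l–e–b–m–h–g–d–f (9 edges).

9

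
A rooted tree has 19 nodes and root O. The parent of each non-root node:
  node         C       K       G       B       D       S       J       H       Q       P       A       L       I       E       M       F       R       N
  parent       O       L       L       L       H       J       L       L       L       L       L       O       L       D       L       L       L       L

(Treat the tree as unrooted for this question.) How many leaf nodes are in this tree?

The leaves are A, B, C, E, F, G, I, K, M, N, P, Q, R, S.
That is 14 leaves.

14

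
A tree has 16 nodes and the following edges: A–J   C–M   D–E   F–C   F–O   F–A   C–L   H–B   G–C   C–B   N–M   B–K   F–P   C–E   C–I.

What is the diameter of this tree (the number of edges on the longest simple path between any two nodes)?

Starting from J, a farthest node is H at distance 5.
One longest path: J – A – F – C – B – H.
So the diameter is 5.

5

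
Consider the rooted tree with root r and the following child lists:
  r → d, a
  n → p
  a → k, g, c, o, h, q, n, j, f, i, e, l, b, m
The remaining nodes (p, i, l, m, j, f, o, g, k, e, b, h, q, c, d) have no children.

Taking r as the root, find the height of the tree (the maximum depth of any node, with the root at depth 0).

A deepest node is p, reached by r → a → n → p.
That path has 3 edges, so the height is 3.

3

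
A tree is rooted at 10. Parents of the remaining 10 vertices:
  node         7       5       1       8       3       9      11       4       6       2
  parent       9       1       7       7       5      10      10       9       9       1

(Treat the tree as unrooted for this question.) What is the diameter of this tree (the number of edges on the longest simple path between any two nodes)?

6

A longest path is 3–5–1–7–9–10–11, with 6 edges.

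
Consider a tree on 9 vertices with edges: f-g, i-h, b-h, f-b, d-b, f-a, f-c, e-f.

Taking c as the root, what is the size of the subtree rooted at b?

4

b's subtree: {b, d, h, i}, size 4.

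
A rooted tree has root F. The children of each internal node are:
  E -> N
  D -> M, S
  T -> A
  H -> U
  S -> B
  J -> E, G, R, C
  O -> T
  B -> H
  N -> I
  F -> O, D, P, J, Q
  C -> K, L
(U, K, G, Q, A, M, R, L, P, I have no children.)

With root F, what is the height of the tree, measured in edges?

5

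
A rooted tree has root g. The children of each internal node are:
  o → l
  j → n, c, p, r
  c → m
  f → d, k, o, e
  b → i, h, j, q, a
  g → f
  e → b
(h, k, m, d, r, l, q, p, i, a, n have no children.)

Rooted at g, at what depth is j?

Path from g to j: g → f → e → b → j, which has 4 edges.

4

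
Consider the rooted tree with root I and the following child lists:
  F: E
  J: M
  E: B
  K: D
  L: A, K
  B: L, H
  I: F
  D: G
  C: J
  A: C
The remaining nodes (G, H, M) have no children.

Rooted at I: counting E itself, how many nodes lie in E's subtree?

11

The subtree rooted at E contains: E, B, L, H, A, K, C, D, J, G, M — 11 nodes.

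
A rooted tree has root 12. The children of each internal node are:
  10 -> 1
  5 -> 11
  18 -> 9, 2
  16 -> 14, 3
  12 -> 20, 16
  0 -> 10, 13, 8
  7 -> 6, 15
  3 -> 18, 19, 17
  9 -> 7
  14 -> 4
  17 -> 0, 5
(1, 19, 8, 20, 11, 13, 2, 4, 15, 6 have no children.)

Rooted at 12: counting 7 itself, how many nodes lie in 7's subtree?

The subtree rooted at 7 contains: 7, 15, 6 — 3 nodes.

3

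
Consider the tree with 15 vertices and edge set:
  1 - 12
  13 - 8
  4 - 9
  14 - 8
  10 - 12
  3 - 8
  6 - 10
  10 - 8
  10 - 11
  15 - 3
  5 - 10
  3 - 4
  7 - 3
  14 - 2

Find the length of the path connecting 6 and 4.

4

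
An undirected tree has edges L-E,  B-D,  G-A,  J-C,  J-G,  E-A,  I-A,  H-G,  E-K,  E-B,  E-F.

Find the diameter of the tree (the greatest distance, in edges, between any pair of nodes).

6

Starting from D, a farthest node is C at distance 6.
One longest path: D-B-E-A-G-J-C.
So the diameter is 6.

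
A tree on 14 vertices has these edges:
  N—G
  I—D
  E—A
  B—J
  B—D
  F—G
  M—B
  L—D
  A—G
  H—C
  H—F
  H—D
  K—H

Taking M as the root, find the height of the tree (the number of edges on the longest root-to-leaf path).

7

A deepest node is E, reached by M → B → D → H → F → G → A → E.
That path has 7 edges, so the height is 7.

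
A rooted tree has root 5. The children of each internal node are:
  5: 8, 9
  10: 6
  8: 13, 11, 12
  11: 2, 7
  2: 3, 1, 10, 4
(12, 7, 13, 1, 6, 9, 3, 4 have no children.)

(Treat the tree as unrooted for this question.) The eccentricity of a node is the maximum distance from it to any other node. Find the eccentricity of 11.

The node farthest from 11 is 9 (6 also at distance 3), via 11–8–5–9 — 3 edges.

3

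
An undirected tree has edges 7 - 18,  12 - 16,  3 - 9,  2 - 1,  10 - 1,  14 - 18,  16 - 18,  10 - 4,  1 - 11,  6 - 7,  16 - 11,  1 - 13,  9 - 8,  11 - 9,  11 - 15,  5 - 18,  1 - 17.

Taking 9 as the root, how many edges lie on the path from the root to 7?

Path from 9 to 7: 9 → 11 → 16 → 18 → 7, which has 4 edges.

4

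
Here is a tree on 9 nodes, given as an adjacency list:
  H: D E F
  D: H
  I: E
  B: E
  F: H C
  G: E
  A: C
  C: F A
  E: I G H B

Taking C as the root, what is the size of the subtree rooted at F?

The subtree rooted at F contains: F, H, E, D, G, I, B — 7 nodes.

7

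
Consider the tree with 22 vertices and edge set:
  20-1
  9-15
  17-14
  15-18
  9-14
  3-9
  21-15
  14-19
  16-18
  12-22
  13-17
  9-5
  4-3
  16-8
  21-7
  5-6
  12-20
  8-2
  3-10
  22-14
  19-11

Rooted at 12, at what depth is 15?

4

12 → 22 → 14 → 9 → 15 — 4 edges.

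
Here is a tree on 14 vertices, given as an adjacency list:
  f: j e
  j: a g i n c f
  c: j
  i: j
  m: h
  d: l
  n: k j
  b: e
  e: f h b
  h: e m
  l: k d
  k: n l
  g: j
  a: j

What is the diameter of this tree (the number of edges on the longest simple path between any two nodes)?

8

A longest path is d - l - k - n - j - f - e - h - m, with 8 edges.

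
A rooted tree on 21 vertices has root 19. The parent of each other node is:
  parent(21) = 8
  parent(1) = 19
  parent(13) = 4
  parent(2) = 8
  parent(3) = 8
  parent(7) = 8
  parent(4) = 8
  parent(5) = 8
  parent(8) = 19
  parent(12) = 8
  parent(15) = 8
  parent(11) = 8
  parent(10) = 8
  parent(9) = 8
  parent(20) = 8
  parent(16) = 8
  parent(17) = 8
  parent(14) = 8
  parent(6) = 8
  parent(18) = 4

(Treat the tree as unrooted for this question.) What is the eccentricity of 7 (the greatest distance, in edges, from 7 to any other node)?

The node farthest from 7 is 13 (18, 1 also at distance 3), via 7-8-4-13 — 3 edges.

3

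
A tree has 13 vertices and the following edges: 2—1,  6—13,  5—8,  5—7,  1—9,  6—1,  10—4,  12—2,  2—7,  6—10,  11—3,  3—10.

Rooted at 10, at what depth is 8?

6

Path from 10 to 8: 10 → 6 → 1 → 2 → 7 → 5 → 8, which has 6 edges.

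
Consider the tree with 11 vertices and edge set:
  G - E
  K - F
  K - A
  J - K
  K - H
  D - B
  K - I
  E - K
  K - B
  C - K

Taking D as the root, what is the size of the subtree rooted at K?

The subtree rooted at K contains: K, J, E, C, H, F, I, A, G — 9 nodes.

9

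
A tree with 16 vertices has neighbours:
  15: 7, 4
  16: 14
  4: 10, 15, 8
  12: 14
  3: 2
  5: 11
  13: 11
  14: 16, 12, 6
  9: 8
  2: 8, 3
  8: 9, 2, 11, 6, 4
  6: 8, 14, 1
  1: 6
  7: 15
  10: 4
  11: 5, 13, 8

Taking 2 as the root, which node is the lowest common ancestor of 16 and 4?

Ancestors of 16 (toward the root): 16, 14, 6, 8, 2.
Ancestors of 4: 4, 8, 2.
The deepest node appearing in both lists is 8.

8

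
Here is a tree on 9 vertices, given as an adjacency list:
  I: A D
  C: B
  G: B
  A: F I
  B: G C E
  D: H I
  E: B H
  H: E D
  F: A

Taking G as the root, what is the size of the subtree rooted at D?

4

The subtree rooted at D contains: D, I, A, F — 4 nodes.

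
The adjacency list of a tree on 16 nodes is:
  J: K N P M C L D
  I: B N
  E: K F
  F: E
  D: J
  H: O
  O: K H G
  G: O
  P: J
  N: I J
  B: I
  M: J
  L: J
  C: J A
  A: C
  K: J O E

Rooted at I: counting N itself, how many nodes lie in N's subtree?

14

Descendants of N (including itself): N, J, K, L, C, M, D, P, O, E, A, H, G, F. That's 14.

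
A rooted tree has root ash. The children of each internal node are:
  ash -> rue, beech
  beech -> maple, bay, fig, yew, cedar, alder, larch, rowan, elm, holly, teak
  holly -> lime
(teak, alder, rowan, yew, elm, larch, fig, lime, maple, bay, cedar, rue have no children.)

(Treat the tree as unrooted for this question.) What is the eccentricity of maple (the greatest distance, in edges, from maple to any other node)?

A farthest node from maple is rue (lime also at distance 3).
The path maple – beech – ash – rue has 3 edges.

3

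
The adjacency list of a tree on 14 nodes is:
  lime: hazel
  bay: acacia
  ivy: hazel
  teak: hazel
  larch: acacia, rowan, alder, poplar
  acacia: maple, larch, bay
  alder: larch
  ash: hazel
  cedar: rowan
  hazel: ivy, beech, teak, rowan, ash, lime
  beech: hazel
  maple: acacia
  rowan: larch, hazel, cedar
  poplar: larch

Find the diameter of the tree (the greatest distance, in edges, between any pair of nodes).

5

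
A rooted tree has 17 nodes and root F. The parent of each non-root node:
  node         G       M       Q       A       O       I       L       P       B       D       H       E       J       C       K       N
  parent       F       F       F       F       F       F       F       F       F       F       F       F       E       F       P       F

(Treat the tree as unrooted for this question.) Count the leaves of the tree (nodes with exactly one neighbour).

14

Degree-1 nodes: A, B, C, D, G, H, I, J, K, L, M, N, O, Q — 14 of them.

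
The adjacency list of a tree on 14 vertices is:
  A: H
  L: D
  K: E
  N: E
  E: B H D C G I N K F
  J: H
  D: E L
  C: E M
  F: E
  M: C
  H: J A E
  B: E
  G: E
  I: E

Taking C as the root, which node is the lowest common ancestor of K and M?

Path K→root: K E C; path M→root: M C.
First common node: C.

C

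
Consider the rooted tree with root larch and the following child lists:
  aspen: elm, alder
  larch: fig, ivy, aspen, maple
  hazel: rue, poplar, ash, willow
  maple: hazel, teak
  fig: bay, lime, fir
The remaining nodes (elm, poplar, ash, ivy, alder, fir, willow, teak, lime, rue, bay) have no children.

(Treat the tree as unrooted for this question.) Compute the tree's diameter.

Starting from willow, a farthest node is lime at distance 5.
One longest path: willow–hazel–maple–larch–fig–lime.
So the diameter is 5.

5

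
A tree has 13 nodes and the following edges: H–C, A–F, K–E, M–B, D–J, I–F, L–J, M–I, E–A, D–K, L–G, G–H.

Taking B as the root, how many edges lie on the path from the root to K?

B – M – I – F – A – E – K — 6 edges.

6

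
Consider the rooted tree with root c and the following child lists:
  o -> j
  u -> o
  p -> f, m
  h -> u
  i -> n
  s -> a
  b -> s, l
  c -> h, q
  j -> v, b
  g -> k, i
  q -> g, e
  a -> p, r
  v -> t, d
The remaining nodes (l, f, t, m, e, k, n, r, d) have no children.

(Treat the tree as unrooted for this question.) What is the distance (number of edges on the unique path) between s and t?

4

s - b - j - v - t: 4 edges.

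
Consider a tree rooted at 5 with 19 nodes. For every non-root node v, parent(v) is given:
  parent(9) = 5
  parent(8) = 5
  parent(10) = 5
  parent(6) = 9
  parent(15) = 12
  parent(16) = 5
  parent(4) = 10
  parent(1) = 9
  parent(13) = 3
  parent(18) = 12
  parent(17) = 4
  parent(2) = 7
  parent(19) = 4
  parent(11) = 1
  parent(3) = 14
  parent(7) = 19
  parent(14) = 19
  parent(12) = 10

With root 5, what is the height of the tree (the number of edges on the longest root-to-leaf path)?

6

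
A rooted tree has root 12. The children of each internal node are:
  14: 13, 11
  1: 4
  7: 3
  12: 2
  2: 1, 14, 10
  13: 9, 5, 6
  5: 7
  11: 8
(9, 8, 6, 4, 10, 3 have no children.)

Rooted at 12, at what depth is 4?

12 – 2 – 1 – 4 — 3 edges.

3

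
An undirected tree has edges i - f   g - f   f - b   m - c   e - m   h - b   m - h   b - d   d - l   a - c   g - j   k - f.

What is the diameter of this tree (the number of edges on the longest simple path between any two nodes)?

A longest path is a – c – m – h – b – f – g – j, with 7 edges.

7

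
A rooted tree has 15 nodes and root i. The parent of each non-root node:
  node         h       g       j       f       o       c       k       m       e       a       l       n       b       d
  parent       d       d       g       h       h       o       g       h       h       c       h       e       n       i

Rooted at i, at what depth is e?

Climbing from e to the root: e–h–d–i. That's 3 steps.

3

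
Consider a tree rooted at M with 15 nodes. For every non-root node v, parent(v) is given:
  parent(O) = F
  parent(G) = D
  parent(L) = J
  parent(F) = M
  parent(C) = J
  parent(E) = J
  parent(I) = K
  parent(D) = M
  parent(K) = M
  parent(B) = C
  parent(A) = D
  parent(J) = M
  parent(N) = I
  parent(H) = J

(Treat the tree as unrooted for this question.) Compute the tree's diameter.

6

BFS from N reaches B last, at distance 6; BFS from B confirms no node is farther.
Path: N-I-K-M-J-C-B.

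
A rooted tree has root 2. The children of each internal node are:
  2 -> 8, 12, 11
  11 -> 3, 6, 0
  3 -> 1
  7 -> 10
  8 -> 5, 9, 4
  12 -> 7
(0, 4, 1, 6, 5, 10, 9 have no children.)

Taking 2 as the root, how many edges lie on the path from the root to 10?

3

Climbing from 10 to the root: 10 → 7 → 12 → 2. That's 3 steps.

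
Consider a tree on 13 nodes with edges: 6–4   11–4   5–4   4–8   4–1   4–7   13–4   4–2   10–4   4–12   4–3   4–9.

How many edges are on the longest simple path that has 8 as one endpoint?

The node farthest from 8 is 1 (7, 2, 10, 12, 11, 9, 5, 13, 3, 6 also at distance 2), via 8-4-1 — 2 edges.

2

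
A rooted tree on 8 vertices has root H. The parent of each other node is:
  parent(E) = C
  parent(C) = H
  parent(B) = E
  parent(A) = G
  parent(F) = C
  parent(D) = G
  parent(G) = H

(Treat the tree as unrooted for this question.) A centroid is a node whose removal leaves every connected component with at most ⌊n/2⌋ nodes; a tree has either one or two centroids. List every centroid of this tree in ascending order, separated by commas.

Removing H splits the tree into components of sizes 4, 3; the largest is 4 ≤ ⌊8/2⌋ = 4.
Its neighbour C also leaves a largest component of size 4, so both are centroids.

C, H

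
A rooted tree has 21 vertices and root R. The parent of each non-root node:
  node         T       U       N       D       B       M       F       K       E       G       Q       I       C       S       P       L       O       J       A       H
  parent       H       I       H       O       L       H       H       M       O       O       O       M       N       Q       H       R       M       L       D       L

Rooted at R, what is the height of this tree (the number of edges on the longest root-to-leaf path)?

6

S sits deepest: R–L–H–M–O–Q–S — 6 edges from the root.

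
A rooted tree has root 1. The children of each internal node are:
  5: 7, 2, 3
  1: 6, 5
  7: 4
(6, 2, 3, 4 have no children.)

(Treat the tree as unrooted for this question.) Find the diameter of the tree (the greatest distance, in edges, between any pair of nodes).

Starting from 6, a farthest node is 4 at distance 4.
One longest path: 6–1–5–7–4.
So the diameter is 4.

4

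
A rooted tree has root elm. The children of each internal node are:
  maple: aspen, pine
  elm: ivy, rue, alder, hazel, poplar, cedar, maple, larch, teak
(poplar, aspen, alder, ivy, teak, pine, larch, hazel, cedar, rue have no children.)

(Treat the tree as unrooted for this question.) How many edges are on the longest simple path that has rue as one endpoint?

The node farthest from rue is aspen (pine also at distance 3), via rue – elm – maple – aspen — 3 edges.

3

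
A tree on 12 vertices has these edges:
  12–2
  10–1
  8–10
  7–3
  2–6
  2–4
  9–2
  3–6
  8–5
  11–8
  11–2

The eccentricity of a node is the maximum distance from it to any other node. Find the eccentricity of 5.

The node farthest from 5 is 7, via 5 – 8 – 11 – 2 – 6 – 3 – 7 — 6 edges.

6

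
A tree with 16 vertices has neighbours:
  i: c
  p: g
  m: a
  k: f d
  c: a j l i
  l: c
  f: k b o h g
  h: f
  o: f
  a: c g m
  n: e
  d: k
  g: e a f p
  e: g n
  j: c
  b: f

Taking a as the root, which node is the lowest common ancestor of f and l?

a

Path f→root: f g a; path l→root: l c a.
First common node: a.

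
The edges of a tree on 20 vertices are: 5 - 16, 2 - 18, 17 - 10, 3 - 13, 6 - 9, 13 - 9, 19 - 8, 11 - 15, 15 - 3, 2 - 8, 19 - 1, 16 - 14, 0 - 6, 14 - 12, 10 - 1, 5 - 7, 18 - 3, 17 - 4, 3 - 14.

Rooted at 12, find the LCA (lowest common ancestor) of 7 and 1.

14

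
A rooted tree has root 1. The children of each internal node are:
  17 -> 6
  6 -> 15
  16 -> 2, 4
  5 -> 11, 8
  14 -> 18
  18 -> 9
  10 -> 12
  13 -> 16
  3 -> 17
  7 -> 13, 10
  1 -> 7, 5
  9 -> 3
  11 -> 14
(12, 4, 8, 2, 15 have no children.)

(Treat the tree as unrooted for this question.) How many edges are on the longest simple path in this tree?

BFS from 15 reaches 4 last, at distance 13; BFS from 4 confirms no node is farther.
Path: 15 - 6 - 17 - 3 - 9 - 18 - 14 - 11 - 5 - 1 - 7 - 13 - 16 - 4.

13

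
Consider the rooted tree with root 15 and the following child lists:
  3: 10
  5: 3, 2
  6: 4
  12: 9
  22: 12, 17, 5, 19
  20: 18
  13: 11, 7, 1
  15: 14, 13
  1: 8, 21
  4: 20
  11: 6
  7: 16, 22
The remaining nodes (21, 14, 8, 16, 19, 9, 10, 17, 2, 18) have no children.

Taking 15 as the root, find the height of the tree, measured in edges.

A deepest node is 18, reached by 15–13–11–6–4–20–18.
That path has 6 edges, so the height is 6.

6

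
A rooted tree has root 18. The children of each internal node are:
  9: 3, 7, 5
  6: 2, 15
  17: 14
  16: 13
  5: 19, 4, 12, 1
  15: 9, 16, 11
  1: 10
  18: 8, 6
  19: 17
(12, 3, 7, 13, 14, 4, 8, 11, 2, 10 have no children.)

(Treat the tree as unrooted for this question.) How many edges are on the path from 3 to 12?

3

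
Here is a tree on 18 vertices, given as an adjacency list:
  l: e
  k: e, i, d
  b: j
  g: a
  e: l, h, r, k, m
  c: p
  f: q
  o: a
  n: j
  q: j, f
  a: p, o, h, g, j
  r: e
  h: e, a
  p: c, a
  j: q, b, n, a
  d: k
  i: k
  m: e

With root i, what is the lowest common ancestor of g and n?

a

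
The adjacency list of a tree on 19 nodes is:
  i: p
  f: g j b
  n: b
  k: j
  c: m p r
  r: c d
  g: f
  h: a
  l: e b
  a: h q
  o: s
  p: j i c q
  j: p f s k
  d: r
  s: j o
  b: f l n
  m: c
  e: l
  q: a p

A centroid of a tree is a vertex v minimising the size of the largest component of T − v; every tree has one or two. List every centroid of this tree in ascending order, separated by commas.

If j is removed the pieces have sizes 9, 6, 2, 1, all ≤ ⌊19/2⌋ = 9.
Every other node leaves some component of size > 9, so the centroid is unique.

j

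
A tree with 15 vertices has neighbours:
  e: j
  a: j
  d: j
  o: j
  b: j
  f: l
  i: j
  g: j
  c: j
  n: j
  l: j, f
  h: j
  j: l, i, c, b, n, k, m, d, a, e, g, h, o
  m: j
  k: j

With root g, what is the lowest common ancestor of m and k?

m's ancestor chain is m, j, g and k's is k, j, g; they first meet at j.

j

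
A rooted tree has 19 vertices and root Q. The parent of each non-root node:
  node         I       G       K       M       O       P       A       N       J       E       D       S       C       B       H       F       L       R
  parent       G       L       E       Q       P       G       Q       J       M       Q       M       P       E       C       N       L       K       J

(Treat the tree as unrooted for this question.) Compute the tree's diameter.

Starting from H, a farthest node is O at distance 10.
One longest path: H-N-J-M-Q-E-K-L-G-P-O.
So the diameter is 10.

10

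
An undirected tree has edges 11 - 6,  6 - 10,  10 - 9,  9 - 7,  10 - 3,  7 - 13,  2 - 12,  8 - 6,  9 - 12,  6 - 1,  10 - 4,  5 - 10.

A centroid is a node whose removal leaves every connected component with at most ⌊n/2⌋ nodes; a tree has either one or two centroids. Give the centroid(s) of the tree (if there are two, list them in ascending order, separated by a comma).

If 10 is removed the pieces have sizes 5, 4, 1, 1, 1, all ≤ ⌊13/2⌋ = 6.
No neighbour of 10 does as well, so 10 is the unique centroid.

10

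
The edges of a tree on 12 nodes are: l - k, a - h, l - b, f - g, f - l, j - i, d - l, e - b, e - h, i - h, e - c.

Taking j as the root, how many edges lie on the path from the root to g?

j → i → h → e → b → l → f → g — 7 edges.

7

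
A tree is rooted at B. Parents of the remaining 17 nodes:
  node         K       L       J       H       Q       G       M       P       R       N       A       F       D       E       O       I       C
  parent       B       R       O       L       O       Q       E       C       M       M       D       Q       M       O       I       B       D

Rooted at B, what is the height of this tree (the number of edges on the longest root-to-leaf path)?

7

H sits deepest: B → I → O → E → M → R → L → H — 7 edges from the root.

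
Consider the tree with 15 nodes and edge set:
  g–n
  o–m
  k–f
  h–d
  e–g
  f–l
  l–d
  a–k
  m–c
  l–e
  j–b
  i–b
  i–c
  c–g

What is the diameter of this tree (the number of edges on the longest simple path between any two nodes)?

9

Starting from j, a farthest node is a at distance 9.
One longest path: j – b – i – c – g – e – l – f – k – a.
So the diameter is 9.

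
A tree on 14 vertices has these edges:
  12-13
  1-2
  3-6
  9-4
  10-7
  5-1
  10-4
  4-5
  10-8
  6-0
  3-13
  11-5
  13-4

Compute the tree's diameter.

7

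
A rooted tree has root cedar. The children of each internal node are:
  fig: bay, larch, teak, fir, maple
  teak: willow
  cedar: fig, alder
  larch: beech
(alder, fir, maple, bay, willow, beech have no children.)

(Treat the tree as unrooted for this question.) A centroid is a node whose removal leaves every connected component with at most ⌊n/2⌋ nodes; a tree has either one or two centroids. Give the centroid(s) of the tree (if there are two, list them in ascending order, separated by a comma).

Delete fig: the remaining components have sizes 2, 2, 2, 1, 1, 1. Max 2 ≤ 5, so fig is a centroid.
No neighbour of fig does as well, so fig is the unique centroid.

fig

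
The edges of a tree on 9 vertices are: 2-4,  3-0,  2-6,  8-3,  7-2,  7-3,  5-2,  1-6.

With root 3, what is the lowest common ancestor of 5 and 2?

2

5's ancestor chain is 5, 2, 7, 3 and 2's is 2, 7, 3; they first meet at 2.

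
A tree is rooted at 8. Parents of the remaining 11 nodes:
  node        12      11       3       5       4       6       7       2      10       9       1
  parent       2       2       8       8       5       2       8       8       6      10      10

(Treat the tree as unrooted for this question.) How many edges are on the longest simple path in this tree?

6

Starting from 4, a farthest node is 9 at distance 6.
One longest path: 4 – 5 – 8 – 2 – 6 – 10 – 9.
So the diameter is 6.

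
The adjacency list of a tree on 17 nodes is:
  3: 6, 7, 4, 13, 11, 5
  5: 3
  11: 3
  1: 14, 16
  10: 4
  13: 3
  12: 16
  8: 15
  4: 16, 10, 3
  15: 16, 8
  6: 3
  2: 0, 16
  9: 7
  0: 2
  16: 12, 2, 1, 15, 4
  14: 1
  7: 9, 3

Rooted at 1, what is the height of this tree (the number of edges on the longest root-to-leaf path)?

The longest root-to-leaf path is 1–16–4–3–7–9 (5 edges).

5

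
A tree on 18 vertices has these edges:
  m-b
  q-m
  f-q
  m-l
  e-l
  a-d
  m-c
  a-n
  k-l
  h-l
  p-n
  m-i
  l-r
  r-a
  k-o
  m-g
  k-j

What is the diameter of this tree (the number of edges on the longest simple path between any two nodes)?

BFS from p reaches f last, at distance 7; BFS from f confirms no node is farther.
Path: p – n – a – r – l – m – q – f.

7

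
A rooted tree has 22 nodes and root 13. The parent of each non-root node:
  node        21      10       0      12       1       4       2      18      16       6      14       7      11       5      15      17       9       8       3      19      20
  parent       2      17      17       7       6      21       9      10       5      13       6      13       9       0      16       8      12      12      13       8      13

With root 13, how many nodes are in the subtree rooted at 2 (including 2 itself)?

Descendants of 2 (including itself): 2, 21, 4. That's 3.

3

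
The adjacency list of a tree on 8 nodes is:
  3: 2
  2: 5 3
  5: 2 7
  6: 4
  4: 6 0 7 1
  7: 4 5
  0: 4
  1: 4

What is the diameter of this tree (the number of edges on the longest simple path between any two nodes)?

5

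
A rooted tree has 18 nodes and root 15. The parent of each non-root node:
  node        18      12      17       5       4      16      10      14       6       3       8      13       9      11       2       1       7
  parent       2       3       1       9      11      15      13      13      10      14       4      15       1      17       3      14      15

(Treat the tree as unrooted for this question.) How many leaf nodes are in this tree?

Degree-1 nodes: 5, 6, 7, 8, 12, 16, 18 — 7 of them.

7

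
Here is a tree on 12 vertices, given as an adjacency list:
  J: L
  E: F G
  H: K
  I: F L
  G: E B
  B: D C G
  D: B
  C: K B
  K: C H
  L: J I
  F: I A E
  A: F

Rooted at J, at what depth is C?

J–L–I–F–E–G–B–C — 7 edges.

7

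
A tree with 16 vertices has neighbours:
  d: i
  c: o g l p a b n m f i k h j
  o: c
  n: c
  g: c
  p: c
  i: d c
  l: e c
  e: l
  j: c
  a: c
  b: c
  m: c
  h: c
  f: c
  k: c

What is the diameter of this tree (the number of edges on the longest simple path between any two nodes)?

4

BFS from d reaches e last, at distance 4; BFS from e confirms no node is farther.
Path: d - i - c - l - e.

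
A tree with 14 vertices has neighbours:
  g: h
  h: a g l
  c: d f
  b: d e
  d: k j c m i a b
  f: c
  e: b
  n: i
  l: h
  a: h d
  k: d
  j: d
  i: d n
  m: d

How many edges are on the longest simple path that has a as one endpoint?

Distances from a peak at 3, attained at n (f, e also at distance 3).
a – d – i – n

3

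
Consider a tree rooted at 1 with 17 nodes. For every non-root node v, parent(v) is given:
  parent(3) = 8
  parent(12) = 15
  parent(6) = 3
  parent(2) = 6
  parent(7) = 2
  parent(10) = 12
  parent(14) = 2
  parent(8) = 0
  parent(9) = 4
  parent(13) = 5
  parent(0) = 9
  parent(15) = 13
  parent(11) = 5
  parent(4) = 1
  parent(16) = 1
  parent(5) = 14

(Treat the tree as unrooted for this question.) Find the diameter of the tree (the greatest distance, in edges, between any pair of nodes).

14

A longest path is 10-12-15-13-5-14-2-6-3-8-0-9-4-1-16, with 14 edges.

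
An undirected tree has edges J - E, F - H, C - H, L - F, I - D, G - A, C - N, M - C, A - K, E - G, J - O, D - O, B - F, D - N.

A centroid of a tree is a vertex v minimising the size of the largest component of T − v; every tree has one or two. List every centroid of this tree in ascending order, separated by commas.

D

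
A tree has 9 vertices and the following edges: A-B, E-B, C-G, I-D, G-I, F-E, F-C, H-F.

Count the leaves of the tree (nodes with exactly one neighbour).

3

Exactly 3 nodes have a single neighbour: A, D, H.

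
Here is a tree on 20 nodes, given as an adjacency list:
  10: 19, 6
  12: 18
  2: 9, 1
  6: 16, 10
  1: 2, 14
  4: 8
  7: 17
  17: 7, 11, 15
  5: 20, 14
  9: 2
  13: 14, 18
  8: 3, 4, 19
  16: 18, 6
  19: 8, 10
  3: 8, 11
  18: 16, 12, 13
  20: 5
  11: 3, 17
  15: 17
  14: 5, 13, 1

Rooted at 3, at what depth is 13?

3 → 8 → 19 → 10 → 6 → 16 → 18 → 13 — 7 edges.

7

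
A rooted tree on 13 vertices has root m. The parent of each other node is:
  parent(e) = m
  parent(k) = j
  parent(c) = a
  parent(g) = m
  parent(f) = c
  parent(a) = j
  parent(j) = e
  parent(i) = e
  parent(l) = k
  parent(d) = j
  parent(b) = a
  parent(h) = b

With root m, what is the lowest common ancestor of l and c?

Path l→root: l k j e m; path c→root: c a j e m.
First common node: j.

j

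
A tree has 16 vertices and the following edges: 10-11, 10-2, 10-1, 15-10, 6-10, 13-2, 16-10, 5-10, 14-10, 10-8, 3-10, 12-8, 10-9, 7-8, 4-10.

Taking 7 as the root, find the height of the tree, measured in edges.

The longest root-to-leaf path is 7 → 8 → 10 → 2 → 13 (4 edges).

4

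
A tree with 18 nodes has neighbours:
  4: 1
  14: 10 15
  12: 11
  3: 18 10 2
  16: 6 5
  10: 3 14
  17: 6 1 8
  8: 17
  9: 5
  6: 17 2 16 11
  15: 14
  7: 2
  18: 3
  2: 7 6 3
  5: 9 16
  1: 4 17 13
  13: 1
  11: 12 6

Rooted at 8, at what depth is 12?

8–17–6–11–12 — 4 edges.

4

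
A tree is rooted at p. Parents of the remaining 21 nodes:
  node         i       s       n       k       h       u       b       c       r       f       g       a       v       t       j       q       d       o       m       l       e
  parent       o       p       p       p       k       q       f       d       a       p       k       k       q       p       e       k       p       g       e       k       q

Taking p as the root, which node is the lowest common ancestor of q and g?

Path q→root: q k p; path g→root: g k p.
First common node: k.

k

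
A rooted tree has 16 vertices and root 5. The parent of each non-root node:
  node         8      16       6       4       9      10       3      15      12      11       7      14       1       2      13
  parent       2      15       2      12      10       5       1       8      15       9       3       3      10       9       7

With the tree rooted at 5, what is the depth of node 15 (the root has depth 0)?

Climbing from 15 to the root: 15 → 8 → 2 → 9 → 10 → 5. That's 5 steps.

5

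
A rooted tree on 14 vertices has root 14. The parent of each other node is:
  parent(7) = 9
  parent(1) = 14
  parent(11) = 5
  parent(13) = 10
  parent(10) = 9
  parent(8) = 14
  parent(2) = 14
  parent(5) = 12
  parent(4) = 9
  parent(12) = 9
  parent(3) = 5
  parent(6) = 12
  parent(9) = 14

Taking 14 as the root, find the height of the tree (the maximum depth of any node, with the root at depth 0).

4

A deepest node is 11, reached by 14 – 9 – 12 – 5 – 11.
That path has 4 edges, so the height is 4.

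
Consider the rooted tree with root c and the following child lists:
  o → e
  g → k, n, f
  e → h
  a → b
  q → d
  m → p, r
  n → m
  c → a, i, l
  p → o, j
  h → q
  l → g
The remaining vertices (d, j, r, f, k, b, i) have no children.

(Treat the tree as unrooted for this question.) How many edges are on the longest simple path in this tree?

A longest path is b – a – c – l – g – n – m – p – o – e – h – q – d, with 12 edges.

12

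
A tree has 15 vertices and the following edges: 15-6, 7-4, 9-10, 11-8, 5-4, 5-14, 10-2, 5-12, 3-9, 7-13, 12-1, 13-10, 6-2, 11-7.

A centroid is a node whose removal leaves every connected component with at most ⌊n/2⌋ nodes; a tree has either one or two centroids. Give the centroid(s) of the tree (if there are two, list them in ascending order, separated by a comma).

If 7 is removed the pieces have sizes 7, 5, 2, all ≤ ⌊15/2⌋ = 7.
No neighbour of 7 does as well, so 7 is the unique centroid.

7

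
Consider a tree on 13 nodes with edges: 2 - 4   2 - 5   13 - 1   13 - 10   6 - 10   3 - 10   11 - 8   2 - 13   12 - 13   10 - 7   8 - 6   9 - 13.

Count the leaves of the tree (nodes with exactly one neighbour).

8

The leaves are 1, 3, 4, 5, 7, 9, 11, 12.
That is 8 leaves.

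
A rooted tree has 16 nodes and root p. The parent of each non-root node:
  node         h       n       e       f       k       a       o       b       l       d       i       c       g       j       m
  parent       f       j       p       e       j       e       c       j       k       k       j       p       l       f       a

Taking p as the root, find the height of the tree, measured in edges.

6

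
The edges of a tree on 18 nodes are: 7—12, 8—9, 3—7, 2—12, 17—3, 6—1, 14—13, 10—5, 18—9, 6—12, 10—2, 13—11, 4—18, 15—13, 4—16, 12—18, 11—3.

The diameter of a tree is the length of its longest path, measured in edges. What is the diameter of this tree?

Starting from 14, a farthest node is 8 at distance 8.
One longest path: 14 – 13 – 11 – 3 – 7 – 12 – 18 – 9 – 8.
So the diameter is 8.

8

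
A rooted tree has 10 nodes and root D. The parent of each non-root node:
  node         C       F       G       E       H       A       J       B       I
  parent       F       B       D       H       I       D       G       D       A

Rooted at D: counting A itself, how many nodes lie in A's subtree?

4

A's subtree: {A, I, H, E}, size 4.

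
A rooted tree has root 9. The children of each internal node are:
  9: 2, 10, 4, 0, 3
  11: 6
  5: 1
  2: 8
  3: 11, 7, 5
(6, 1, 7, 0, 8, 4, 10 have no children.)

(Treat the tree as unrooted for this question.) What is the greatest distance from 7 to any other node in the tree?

Distances from 7 peak at 4, attained at 8.
7 – 3 – 9 – 2 – 8

4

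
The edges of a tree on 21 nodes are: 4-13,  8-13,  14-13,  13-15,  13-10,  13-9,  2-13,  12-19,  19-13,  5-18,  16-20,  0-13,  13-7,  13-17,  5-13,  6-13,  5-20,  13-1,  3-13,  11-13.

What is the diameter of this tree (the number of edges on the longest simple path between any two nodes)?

Starting from 16, a farthest node is 12 at distance 5.
One longest path: 16 – 20 – 5 – 13 – 19 – 12.
So the diameter is 5.

5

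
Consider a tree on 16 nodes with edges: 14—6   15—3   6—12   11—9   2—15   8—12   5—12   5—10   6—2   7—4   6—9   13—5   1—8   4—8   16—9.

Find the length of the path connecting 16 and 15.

16 - 9 - 6 - 2 - 15: 4 edges.

4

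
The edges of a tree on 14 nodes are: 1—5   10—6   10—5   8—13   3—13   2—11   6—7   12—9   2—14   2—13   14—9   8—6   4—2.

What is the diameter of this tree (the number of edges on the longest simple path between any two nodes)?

A longest path is 1 - 5 - 10 - 6 - 8 - 13 - 2 - 14 - 9 - 12, with 9 edges.

9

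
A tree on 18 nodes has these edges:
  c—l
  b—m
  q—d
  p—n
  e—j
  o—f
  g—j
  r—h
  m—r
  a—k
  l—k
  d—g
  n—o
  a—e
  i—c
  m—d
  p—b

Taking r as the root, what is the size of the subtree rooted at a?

5

a's subtree: {a, k, l, c, i}, size 5.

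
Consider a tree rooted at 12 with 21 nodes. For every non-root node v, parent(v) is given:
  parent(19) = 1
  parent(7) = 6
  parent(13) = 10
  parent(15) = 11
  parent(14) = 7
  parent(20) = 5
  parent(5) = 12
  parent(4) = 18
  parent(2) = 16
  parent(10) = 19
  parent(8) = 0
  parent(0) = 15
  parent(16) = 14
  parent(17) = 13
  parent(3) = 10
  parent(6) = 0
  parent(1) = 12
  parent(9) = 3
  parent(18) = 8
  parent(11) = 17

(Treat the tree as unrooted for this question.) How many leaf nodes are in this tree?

4

Exactly 4 nodes have a single neighbour: 2, 4, 9, 20.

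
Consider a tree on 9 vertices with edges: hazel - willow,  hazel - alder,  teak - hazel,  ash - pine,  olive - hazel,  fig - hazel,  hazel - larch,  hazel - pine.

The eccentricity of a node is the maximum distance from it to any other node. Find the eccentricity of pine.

2

The node farthest from pine is willow (olive, larch, fig, teak, alder also at distance 2), via pine-hazel-willow — 2 edges.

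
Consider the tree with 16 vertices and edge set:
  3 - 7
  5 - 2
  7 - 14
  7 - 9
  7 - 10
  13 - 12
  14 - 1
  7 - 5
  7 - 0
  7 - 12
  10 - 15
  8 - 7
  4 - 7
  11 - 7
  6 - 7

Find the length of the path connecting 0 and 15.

3

Walking from 0: 0 - 7 - 10 - 15. Length 3.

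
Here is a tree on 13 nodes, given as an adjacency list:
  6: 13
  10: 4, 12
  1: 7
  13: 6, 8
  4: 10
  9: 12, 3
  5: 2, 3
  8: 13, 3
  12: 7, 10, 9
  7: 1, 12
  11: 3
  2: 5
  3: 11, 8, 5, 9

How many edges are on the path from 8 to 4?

The path is 8 - 3 - 9 - 12 - 10 - 4, which has 5 edges.

5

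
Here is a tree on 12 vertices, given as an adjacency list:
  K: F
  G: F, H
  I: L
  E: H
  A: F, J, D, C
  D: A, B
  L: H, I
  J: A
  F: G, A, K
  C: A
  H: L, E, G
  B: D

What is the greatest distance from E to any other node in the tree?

6

The node farthest from E is B, via E – H – G – F – A – D – B — 6 edges.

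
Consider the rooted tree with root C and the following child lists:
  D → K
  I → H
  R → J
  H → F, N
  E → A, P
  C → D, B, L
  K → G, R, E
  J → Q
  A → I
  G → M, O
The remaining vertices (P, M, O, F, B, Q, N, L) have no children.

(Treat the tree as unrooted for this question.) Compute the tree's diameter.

Starting from Q, a farthest node is F at distance 8.
One longest path: Q - J - R - K - E - A - I - H - F.
So the diameter is 8.

8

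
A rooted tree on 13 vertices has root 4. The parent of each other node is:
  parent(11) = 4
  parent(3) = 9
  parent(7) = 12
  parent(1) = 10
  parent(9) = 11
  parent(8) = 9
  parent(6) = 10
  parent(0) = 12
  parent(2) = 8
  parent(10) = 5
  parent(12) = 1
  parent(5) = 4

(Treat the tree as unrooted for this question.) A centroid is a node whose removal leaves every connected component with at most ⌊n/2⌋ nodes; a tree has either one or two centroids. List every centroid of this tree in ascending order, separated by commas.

If 5 is removed the pieces have sizes 6, 6, all ≤ ⌊13/2⌋ = 6.
Every other node leaves some component of size > 6, so the centroid is unique.

5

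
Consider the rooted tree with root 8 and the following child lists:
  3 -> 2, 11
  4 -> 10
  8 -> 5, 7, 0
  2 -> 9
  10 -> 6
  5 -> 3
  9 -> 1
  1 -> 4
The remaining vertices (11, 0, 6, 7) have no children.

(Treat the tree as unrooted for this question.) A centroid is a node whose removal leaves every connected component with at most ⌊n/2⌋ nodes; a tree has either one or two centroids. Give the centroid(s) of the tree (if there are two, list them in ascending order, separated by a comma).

Removing 2 splits the tree into components of sizes 6, 5; the largest is 6 ≤ ⌊12/2⌋ = 6.
3 is adjacent to 2 and is also a centroid (the largest component after removing it is likewise 6).

2, 3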